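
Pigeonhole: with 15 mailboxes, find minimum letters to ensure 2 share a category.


Pigeonhole: to guarantee k in one of n categories, need (k-1)×n + 1.
k = 2, n = 15
Minimum = (2-1) × 15 + 1 = 1 × 15 + 1

16


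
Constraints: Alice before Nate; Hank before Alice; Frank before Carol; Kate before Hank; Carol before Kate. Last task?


Constraints: Alice before Nate; Hank before Alice; Frank before Carol; Kate before Hank; Carol before Kate
The last task can have nothing scheduled after it, so it must never appear on the left of a 'before'.
Tasks appearing before some other task: Alice, Hank, Frank, Kate, Carol.
The only task not in that list is Nate → it is last.

Nate


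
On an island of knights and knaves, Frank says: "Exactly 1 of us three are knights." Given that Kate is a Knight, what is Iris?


Frank claims exactly 1 knights among Frank, Kate, Iris.
Given: Kate is a Knight.

Case 1: Frank is a Knight (tells truth)
  Then exactly 1 of the three are knights.
  Counting Frank, Kate: 2 knight(s) so far. Need -1 more → impossible.
Case 2: Frank is a Knave (lies)
  Then the count is NOT 1.
  If Iris = Knave, count = 1 = 1 → claim would be true, contradicts lie.
  If Iris = Knight, count = 2 ≠ 1 → lie confirmed ✓

Iris is a Knight.

Knight


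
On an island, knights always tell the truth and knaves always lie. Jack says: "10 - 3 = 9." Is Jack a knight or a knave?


Statement: "10 - 3 = 9."
Actual: 10 - 3 = 7
Claimed: 9
Statement is FALSE → Jack lies → Knave

Knave


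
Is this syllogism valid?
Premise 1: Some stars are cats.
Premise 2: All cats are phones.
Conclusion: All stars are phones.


Premise 1: Some stars are cats.
Premise 2: All cats are phones.
Conclusion: All stars are phones.
Fallacy: illicit minor. The minor term (stars) is distributed in the conclusion ('All stars ...') but undistributed in its premise ('Some stars are cats' doesn't cover all stars).
Only 'Some stars are phones' follows, not 'All'.

Invalid


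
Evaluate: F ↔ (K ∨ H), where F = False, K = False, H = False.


F = False, K = False, H = False
Step 1: K ∨ H = False OR False = False
Step 2: F ↔ (False): true when both sides have same truth value.
Result: False ↔ False = True

True


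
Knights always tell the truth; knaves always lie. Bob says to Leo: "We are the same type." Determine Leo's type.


Bob says: "We are the same type."
Case 1: Bob is a Knight (truth-teller)
  Statement is true → they ARE the same → Leo is also a Knight
Case 2: Bob is a Knave (liar)
  Statement is false → they are NOT the same → Leo is a Knight
In both cases, Leo is a Knight.

Knight


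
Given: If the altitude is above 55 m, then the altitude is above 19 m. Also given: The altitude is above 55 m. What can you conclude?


Modus ponens: P → Q, P ⊢ Q
P: the altitude is above 55 m
Q: the altitude is above 19 m
We have P → Q and P is true.
By modus ponens, Q must be true.

The altitude is above 19 m


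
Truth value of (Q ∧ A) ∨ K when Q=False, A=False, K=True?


Q = False, A = False, K = True
Expression: (Q ∧ A) ∨ K
Step 1: Q ∧ A = False AND False = False
Step 2: (False) ∨ K = False OR True = True

True


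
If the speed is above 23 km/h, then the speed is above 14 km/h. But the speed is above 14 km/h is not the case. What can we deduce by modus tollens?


Modus tollens: P → Q, ¬Q ⊢ ¬P
P: the speed is above 23 km/h
Q: the speed is above 14 km/h
We have P → Q and Q is false.
By modus tollens, P must be false.

It is not the case that the speed is above 23 km/h


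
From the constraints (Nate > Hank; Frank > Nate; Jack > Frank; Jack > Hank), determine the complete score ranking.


Constraints: Nate > Hank; Frank > Nate; Jack > Frank; Jack > Hank
Method: at each step, the next-highest is the one remaining person who never appears on the smaller side of a constraint between remaining people.
  Step 1: remaining {Frank, Jack, Hank, Nate}; on the smaller side: {Frank, Hank, Nate} → Jack is next (Jack > Frank; Jack > Hank).
  Step 2: remaining {Frank, Hank, Nate}; on the smaller side: {Hank, Nate} → Frank is next (Frank > Nate).
  Step 3: remaining {Hank, Nate}; on the smaller side: {Hank} → Nate is next (Nate > Hank).
  Step 4: only Hank remains → lowest.
Final ranking (highest to lowest):

Jack > Frank > Nate > Hank


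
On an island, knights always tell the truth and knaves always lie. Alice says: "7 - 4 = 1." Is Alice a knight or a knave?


Statement: "7 - 4 = 1."
Actual: 7 - 4 = 3
Claimed: 1
Statement is FALSE → Alice lies → Knave

Knave


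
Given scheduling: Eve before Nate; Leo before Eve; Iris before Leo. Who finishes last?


Constraints: Eve before Nate; Leo before Eve; Iris before Leo
The last task can have nothing scheduled after it, so it must never appear on the left of a 'before'.
Tasks appearing before some other task: Eve, Leo, Iris.
The only task not in that list is Nate → it is last.

Nate


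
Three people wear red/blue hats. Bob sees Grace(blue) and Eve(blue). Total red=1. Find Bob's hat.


Total red = 1, seen red = 0
Own red = 1 - 0 = 1
Bob's hat is red.

red


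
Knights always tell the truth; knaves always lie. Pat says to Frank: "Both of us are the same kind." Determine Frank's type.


Pat says: "Both of us are the same kind."
Case 1: Pat is a Knight (truth-teller)
  Statement is true → they ARE the same → Frank is also a Knight
Case 2: Pat is a Knave (liar)
  Statement is false → they are NOT the same → Frank is a Knight
In both cases, Frank is a Knight.

Knight


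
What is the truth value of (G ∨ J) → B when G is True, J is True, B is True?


G = True, J = True, B = True
Step 1: G ∨ J = True OR True = True
Step 2: (True) → B: false only when antecedent=True and B=False.
Result: True

True


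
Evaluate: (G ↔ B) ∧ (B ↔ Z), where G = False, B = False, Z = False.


G = False, B = False, Z = False
Step 1: G ↔ B is true when G and B have the same value. Result: True
Step 2: B ↔ Z is true when B and Z have the same value. Result: True
Step 3: True ∧ True = True

True


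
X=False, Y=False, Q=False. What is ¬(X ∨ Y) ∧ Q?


X = False, Y = False, Q = False
Expression: ¬(X ∨ Y) ∧ Q
Step 1: X ∨ Y = False OR False = False
Step 2: ¬(X ∨ Y) = NOT False = True
Step 3: (True) ∧ Q = True AND False = False

False


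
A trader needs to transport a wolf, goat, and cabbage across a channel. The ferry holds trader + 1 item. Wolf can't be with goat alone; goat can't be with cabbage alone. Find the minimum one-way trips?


1. trader+goat → 2. trader ← 3. trader+wolf → 4. trader+goat ← 5. trader+cabbage → 6. trader ← 7. trader+goat →
Minimum trips = 7

7


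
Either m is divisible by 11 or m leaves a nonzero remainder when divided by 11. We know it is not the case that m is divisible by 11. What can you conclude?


Disjunctive syllogism: P ∨ Q, ¬P ⊢ Q
Disjunction: m is divisible by 11 ∨ m leaves a nonzero remainder when divided by 11
We know it is not the case that m is divisible by 11.
By disjunctive syllogism, the other disjunct must be true.

m leaves a nonzero remainder when divided by 11


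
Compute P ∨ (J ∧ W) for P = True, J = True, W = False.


P = True, J = True, W = False
Step 1: J ∧ W = True AND False = False
Step 2: P ∨ False = True OR False = True
AND evaluated first (higher precedence); then OR applied.

True


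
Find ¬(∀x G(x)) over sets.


Original: ∀x G(x)
Rule: ¬∀→∃, ¬∃→∀, negate predicate.
Negation: ∃x ¬G(x)

∃x ¬G(x)


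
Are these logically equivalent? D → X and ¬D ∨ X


Expression 1: D → X
Expression 2: ¬D ∨ X
Truth table (D X | Expr1 Expr2):
  T T |   T     T
  T F |   F     F
  F T |   T     T
  F F |   T     T
All 4 rows agree, so the expressions are logically equivalent.

Yes


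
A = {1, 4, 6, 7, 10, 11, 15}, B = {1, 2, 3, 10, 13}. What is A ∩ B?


A = {1, 4, 6, 7, 10, 11, 15}
B = {1, 2, 3, 10, 13}
Operation: intersection
Elements in both: 1, 10

{1, 10}


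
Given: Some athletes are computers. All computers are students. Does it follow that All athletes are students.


Premise 1: Some athletes are computers.
Premise 2: All computers are students.
Conclusion: All athletes are students.
Fallacy: illicit minor. The minor term (athletes) is distributed in the conclusion ('All athletes ...') but undistributed in its premise ('Some athletes are computers' doesn't cover all athletes).
Only 'Some athletes are students' follows, not 'All'.

Invalid


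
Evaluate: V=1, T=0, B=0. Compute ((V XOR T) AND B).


V XOR T = 1^0 = 1
1 AND 0 = 0

0


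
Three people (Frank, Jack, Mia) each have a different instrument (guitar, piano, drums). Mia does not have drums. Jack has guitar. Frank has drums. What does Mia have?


From clues:
  Frank → drums
  Jack → guitar
By elimination, Mia gets the remaining.

piano


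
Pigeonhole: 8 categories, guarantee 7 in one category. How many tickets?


Pigeonhole: to guarantee k in one of n categories, need (k-1)×n + 1.
k = 7, n = 8
Minimum = (7-1) × 8 + 1 = 6 × 8 + 1

49


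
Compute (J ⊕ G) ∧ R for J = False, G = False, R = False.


J = False, G = False, R = False
Step 1: J ⊕ G = False XOR False = False
Step 2: False ∧ R = False AND False = False
XOR true when exactly one of J,G is true; then AND with R.

False


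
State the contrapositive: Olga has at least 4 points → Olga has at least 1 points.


Original: If Olga has at least 4 points, then Olga has at least 1 points
Contrapositive: If ¬Q, then ¬P
Negate Q: not (Olga has at least 1 points)
Negate P: not (Olga has at least 4 points)

If not (Olga has at least 1 points), then not (Olga has at least 4 points).


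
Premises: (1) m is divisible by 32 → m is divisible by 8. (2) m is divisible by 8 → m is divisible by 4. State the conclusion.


Hypothetical syllogism: P → Q, Q → R ⊢ P → R
Premise 1: m is divisible by 32 → m is divisible by 8
Premise 2: m is divisible by 8 → m is divisible by 4
Chain the implications: the middle term (m is divisible by 8) links the two.
Conclusion: If m is divisible by 32, then m is divisible by 4.

If m is divisible by 32, then m is divisible by 4.


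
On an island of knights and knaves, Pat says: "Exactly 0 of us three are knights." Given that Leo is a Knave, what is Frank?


Pat claims exactly 0 knights among Pat, Leo, Frank.
Given: Leo is a Knave.

Case 1: Pat is a Knight (tells truth)
  Then exactly 0 of the three are knights.
  Counting Pat, Leo: 1 knight(s) so far. Need -1 more → impossible.
Case 2: Pat is a Knave (lies)
  Then the count is NOT 0.
  If Frank = Knave, count = 0 = 0 → claim would be true, contradicts lie.
  If Frank = Knight, count = 1 ≠ 0 → lie confirmed ✓

Frank is a Knight.

Knight


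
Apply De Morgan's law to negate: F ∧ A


De Morgan's law: ¬(P ∧ Q) ≡ ¬P ∨ ¬Q
¬(F ∧ A) = ¬F ∨ ¬A

¬F ∨ ¬A


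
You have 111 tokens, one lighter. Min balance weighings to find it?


Each weighing has 3 outcomes (left heavy / balance / right heavy), so k weighings distinguish at most 3^k cases; splitting into three near-equal groups achieves this.
Need 3^k ≥ 111: 3^4 = 81 < 111 ≤ 3^5 = 243
k = ⌈log₃(111)⌉ = 5

5


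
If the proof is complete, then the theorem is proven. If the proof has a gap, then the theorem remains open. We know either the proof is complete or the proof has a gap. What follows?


Constructive dilemma: (P → Q) ∧ (R → S), P ∨ R ⊢ Q ∨ S
Premise 1: the proof is complete → the theorem is proven
Premise 2: the proof has a gap → the theorem remains open
Premise 3: the proof is complete ∨ the proof has a gap
Case 1: Assuming the proof is complete, then by Premise 1, the theorem is proven.
Case 2: Assuming the proof has a gap, then by Premise 2, the theorem remains open.
Since one of the proof is complete or the proof has a gap must hold, we get the theorem is proven or the theorem remains open.

The theorem is proven or the theorem remains open.


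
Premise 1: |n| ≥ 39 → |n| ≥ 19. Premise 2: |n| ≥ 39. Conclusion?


Modus ponens: P → Q, P ⊢ Q
P: |n| ≥ 39
Q: |n| ≥ 19
We have P → Q and P is true.
By modus ponens, Q must be true.

|n| ≥ 19


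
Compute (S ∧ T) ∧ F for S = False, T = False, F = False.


S = False, T = False, F = False
Step 1: S ∧ T = False AND False = False
Step 2: False ∧ F = False AND False = False
AND is true only when ALL operands are true.

False


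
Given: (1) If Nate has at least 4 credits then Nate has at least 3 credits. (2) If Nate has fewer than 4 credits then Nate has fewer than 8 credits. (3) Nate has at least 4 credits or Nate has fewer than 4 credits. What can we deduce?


Constructive dilemma: (P → Q) ∧ (R → S), P ∨ R ⊢ Q ∨ S
Premise 1: Nate has at least 4 credits → Nate has at least 3 credits
Premise 2: Nate has fewer than 4 credits → Nate has fewer than 8 credits
Premise 3: Nate has at least 4 credits ∨ Nate has fewer than 4 credits
Case 1: Assuming Nate has at least 4 credits, then by Premise 1, Nate has at least 3 credits.
Case 2: Assuming Nate has fewer than 4 credits, then by Premise 2, Nate has fewer than 8 credits.
Since one of Nate has at least 4 credits or Nate has fewer than 4 credits must hold, we get Nate has at least 3 credits or Nate has fewer than 8 credits.

Nate has at least 3 credits or Nate has fewer than 8 credits.


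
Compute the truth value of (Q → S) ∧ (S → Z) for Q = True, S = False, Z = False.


Q = True, S = False, Z = False
Step 1: Q → S is false only when Q=True and S=False. Result: False
Step 2: S → Z is false only when S=True and Z=False. Result: True
Step 3: False ∧ True = False

False


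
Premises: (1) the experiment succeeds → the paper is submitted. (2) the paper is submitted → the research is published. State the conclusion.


Hypothetical syllogism: P → Q, Q → R ⊢ P → R
Premise 1: the experiment succeeds → the paper is submitted
Premise 2: the paper is submitted → the research is published
Chain the implications: the middle term (the paper is submitted) links the two.
Conclusion: If the experiment succeeds, then the research is published.

If the experiment succeeds, then the research is published.


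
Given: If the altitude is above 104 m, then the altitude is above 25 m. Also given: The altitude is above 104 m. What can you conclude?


Modus ponens: P → Q, P ⊢ Q
P: the altitude is above 104 m
Q: the altitude is above 25 m
We have P → Q and P is true.
By modus ponens, Q must be true.

The altitude is above 25 m


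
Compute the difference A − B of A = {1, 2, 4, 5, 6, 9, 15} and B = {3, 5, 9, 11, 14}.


A = {1, 2, 4, 5, 6, 9, 15}
B = {3, 5, 9, 11, 14}
Operation: difference A − B
In A but not B: 1, 2, 4, 6, 15

{1, 2, 4, 6, 15}


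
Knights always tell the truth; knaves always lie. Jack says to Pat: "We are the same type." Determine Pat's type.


Jack says: "We are the same type."
Case 1: Jack is a Knight (truth-teller)
  Statement is true → they ARE the same → Pat is also a Knight
Case 2: Jack is a Knave (liar)
  Statement is false → they are NOT the same → Pat is a Knight
In both cases, Pat is a Knight.

Knight


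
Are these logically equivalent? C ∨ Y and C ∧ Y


Expression 1: C ∨ Y
Expression 2: C ∧ Y
Truth table (C Y | Expr1 Expr2):
  T T |   T     T
  T F |   T     F   ← differ
  F T |   T     F   ← differ
  F F |   F     F
Counterexample: C=T, Y=F gives Expr1 = T but Expr2 = F, so the expressions are NOT logically equivalent.

No


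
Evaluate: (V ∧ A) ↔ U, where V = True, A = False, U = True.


V = True, A = False, U = True
Step 1: V ∧ A = True AND False = False
Step 2: (False) ↔ U: true when both sides have same truth value.
Result: False ↔ True = False

False


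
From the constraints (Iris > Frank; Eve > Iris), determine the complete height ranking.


Constraints: Iris > Frank; Eve > Iris
Method: at each step, the next-highest is the one remaining person who never appears on the smaller side of a constraint between remaining people.
  Step 1: remaining {Frank, Iris, Eve}; on the smaller side: {Frank, Iris} → Eve is next (Eve > Iris).
  Step 2: remaining {Frank, Iris}; on the smaller side: {Frank} → Iris is next (Iris > Frank).
  Step 3: only Frank remains → lowest.
Final ranking (highest to lowest):

Eve > Iris > Frank


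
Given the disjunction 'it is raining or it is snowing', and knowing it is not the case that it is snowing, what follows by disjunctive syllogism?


Disjunctive syllogism: P ∨ Q, ¬P ⊢ Q
Disjunction: it is raining ∨ it is snowing
We know it is not the case that it is snowing.
By disjunctive syllogism, the other disjunct must be true.

It is raining


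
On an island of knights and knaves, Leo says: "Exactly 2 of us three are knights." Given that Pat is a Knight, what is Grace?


Leo claims exactly 2 knights among Leo, Pat, Grace.
Given: Pat is a Knight.

Case 1: Leo is a Knight (tells truth)
  Then exactly 2 of the three are knights.
  Counting Leo, Pat: 2 knight(s) so far. Need 0 more → Grace = Knave.
Case 2: Leo is a Knave (lies)
  Then the count is NOT 2.
  If Grace = Knight, count = 2 = 2 → claim would be true, contradicts lie.
  If Grace = Knave, count = 1 ≠ 2 → lie confirmed ✓

Grace is a Knave.

Knave


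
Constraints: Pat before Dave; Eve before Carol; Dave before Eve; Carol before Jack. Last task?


Constraints: Pat before Dave; Eve before Carol; Dave before Eve; Carol before Jack
The last task can have nothing scheduled after it, so it must never appear on the left of a 'before'.
Tasks appearing before some other task: Pat, Eve, Dave, Carol.
The only task not in that list is Jack → it is last.

Jack


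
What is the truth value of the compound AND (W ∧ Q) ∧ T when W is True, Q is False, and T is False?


W = True, Q = False, T = False
Step 1: W ∧ Q = True AND False = False
Step 2: False ∧ T = False AND False = False
AND is true only when ALL operands are true.

False


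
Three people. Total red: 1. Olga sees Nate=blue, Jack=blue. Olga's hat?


Total red = 1, seen red = 0
Own red = 1 - 0 = 1
Olga's hat is red.

red


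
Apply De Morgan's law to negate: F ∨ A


De Morgan's law: ¬(P ∨ Q) ≡ ¬P ∧ ¬Q
¬(F ∨ A) = ¬F ∧ ¬A

¬F ∧ ¬A


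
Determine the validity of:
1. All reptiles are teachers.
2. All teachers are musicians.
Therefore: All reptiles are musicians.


Premise 1: All reptiles are teachers.
Premise 2: All teachers are musicians.
Conclusion: All reptiles are musicians.
Barbara syllogism (AAA-1): All A are B, All B are C → All A are C.
Middle term (teachers) distributed in premise 2.

Valid


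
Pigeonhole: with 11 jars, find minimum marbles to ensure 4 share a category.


Pigeonhole: to guarantee k in one of n categories, need (k-1)×n + 1.
k = 4, n = 11
Minimum = (4-1) × 11 + 1 = 3 × 11 + 1

34


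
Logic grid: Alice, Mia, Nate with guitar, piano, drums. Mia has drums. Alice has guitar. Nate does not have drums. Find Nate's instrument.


From clues:
  Mia → drums
  Alice → guitar
By elimination, Nate gets the remaining.

piano


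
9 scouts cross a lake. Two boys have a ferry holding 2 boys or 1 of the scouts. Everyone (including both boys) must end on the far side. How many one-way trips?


Per crossing of one of the scouts: boys→, one←, one of the scouts→, one← = 4 trips
9 × 4 = 36, + 1 final boys→ = 37
Minimum trips = 37

37


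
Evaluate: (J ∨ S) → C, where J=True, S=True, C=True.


J = True, S = True, C = True
Expression: (J ∨ S) → C
Step 1: J ∨ S = True OR True = True
Step 2: (True) → C = True → True (false only if antecedent True and consequent False) = True

True


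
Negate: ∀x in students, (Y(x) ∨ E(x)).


Original: ∀x (Y(x) ∨ E(x))
Rule: ¬∀→∃, ¬∃→∀, negate predicate.
Negation: ∃x (¬Y(x) ∧ ¬E(x))

∃x (¬Y(x) ∧ ¬E(x))


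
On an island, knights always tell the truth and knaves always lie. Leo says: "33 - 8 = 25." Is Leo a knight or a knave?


Statement: "33 - 8 = 25."
Actual: 33 - 8 = 25
Claimed: 25
Statement is TRUE → Leo tells the truth → Knight

Knight


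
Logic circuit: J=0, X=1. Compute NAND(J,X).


J AND X = 0
NOT(0) = 1

1


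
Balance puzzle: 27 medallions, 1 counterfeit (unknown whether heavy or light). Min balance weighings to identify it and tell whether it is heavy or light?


Let n = 27. 54 possibilities (n medallions × lighter/heavier); each weighing has 3 outcomes.
Bound for k weighings: say the first weighing puts j medallions on each pan. If it tips, the 2j weighed medallions remain suspects (each with a known direction) and k-1 weighings give 3^(k-1) outcomes; 3^(k-1) is odd, so 2j ≤ 3^(k-1) - 1. If it balances, the n - 2j unweighed medallions remain with direction unknown: 2(n - 2j) ≤ 3^(k-1) - 1 by the same parity argument. Adding, n ≤ (3^(k-1) - 1) + (3^(k-1) - 1)/2 = (3^k - 3)/2, and the classical three-group strategy achieves this (3 medallions in 2 weighings, 12 in 3, 39 in 4, 120 in 5).
So we need the smallest k with (3^k - 3)/2 ≥ 27.
k = 3: (3^3 - 3)/2 = 12 < 27 ✗
k = 4: (3^4 - 3)/2 = 39 ≥ 27 ✓

4


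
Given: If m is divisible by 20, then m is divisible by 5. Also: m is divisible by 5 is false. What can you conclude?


Modus tollens: P → Q, ¬Q ⊢ ¬P
P: m is divisible by 20
Q: m is divisible by 5
We have P → Q and Q is false.
By modus tollens, P must be false.

It is not the case that m is divisible by 20


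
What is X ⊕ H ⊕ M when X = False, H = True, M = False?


X = False, H = True, M = False
Step 1: X ⊕ H = False XOR True = True
Step 2: True ⊕ M = True XOR False = True
XOR is true when an odd number of operands are true.

True


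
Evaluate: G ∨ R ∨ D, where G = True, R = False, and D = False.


G = True, R = False, D = False
Step 1: G ∨ R = True OR False = True
Step 2: True ∨ D = True OR False = True
OR is true when at least one operand is true.

True


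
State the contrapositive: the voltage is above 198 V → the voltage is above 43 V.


Original: If the voltage is above 198 V, then the voltage is above 43 V
Contrapositive: If ¬Q, then ¬P
Negate Q: not (the voltage is above 43 V)
Negate P: not (the voltage is above 198 V)

If not (the voltage is above 43 V), then not (the voltage is above 198 V).


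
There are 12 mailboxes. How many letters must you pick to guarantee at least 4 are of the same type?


Pigeonhole: to guarantee k in one of n categories, need (k-1)×n + 1.
k = 4, n = 12
Minimum = (4-1) × 12 + 1 = 3 × 12 + 1

37


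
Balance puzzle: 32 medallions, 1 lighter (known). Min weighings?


Each weighing has 3 outcomes (left heavy / balance / right heavy), so k weighings distinguish at most 3^k cases; splitting into three near-equal groups achieves this.
Need 3^k ≥ 32: 3^3 = 27 < 32 ≤ 3^4 = 81
k = ⌈log₃(32)⌉ = 4

4


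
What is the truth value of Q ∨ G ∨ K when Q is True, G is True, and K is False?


Q = True, G = True, K = False
Step 1: Q ∨ G = True OR True = True
Step 2: True ∨ K = True OR False = True
OR is true when at least one operand is true.

True


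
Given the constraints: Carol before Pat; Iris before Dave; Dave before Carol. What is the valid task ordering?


Constraints: Carol before Pat; Iris before Dave; Dave before Carol
Method: repeatedly schedule the remaining task that has no remaining task required before it.
  Step 1: remaining {Dave, Iris, Pat, Carol}; every task except Iris still has a predecessor pending → schedule Iris.
  Step 2: remaining {Dave, Pat, Carol}; every task except Dave still has a predecessor pending → schedule Dave.
  Step 3: remaining {Pat, Carol}; every task except Carol still has a predecessor pending → schedule Carol.
  Step 4: only Pat remains → schedule Pat.
Resulting order:

Iris → Dave → Carol → Pat


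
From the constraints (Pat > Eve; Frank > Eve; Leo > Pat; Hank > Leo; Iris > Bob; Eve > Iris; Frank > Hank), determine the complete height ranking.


Constraints: Pat > Eve; Frank > Eve; Leo > Pat; Hank > Leo; Iris > Bob; Eve > Iris; Frank > Hank
Method: at each step, the next-highest is the one remaining person who never appears on the smaller side of a constraint between remaining people.
  Step 1: remaining {Leo, Iris, Bob, Pat, Eve, Hank, Frank}; on the smaller side: {Leo, Iris, Bob, Pat, Eve, Hank} → Frank is next (Frank > Eve; Frank > Hank).
  Step 2: remaining {Leo, Iris, Bob, Pat, Eve, Hank}; on the smaller side: {Leo, Iris, Bob, Pat, Eve} → Hank is next (Hank > Leo).
  Step 3: remaining {Leo, Iris, Bob, Pat, Eve}; on the smaller side: {Iris, Bob, Pat, Eve} → Leo is next (Leo > Pat).
  Step 4: remaining {Iris, Bob, Pat, Eve}; on the smaller side: {Iris, Bob, Eve} → Pat is next (Pat > Eve).
  Step 5: remaining {Iris, Bob, Eve}; on the smaller side: {Iris, Bob} → Eve is next (Eve > Iris).
  Step 6: remaining {Iris, Bob}; on the smaller side: {Bob} → Iris is next (Iris > Bob).
  Step 7: only Bob remains → lowest.
Final ranking (highest to lowest):

Frank > Hank > Leo > Pat > Eve > Iris > Bob


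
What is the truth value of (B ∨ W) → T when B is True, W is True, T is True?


B = True, W = True, T = True
Step 1: B ∨ W = True OR True = True
Step 2: (True) → T: false only when antecedent=True and T=False.
Result: True

True


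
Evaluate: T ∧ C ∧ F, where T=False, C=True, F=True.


T = False, C = True, F = True
Expression: T ∧ C ∧ F
Step 1: T ∧ C = False AND True = False
Step 2: (False) ∧ F = False AND True = False

False


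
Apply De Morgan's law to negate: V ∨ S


De Morgan's law: ¬(P ∨ Q) ≡ ¬P ∧ ¬Q
¬(V ∨ S) = ¬V ∧ ¬S

¬V ∧ ¬S


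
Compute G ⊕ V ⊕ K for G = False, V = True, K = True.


G = False, V = True, K = True
Step 1: G ⊕ V = False XOR True = True
Step 2: True ⊕ K = True XOR True = False
XOR is true when an odd number of operands are true.

False


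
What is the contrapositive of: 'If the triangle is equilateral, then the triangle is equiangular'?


Original: If the triangle is equilateral, then the triangle is equiangular
Contrapositive: If ¬Q, then ¬P
Negate Q: not (the triangle is equiangular)
Negate P: not (the triangle is equilateral)

If not (the triangle is equiangular), then not (the triangle is equilateral).


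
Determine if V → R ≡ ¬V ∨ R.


Expression 1: V → R
Expression 2: ¬V ∨ R
Truth table (V R | Expr1 Expr2):
  T T |   T     T
  T F |   F     F
  F T |   T     T
  F F |   T     T
All 4 rows agree, so the expressions are logically equivalent.

Yes


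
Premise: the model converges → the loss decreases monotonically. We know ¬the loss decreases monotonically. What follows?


Modus tollens: P → Q, ¬Q ⊢ ¬P
P: the model converges
Q: the loss decreases monotonically
We have P → Q and Q is false.
By modus tollens, P must be false.

It is not the case that the model converges


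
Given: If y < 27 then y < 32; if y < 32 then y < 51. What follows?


Hypothetical syllogism: P → Q, Q → R ⊢ P → R
Premise 1: y < 27 → y < 32
Premise 2: y < 32 → y < 51
Chain the implications: the middle term (y < 32) links the two.
Conclusion: If y < 27, then y < 51.

If y < 27, then y < 51.


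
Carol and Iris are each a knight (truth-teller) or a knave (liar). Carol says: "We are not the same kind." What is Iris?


Carol says: "We are not the same kind."
Case 1: Carol is a Knight (truth-teller)
  Statement is true → they ARE different → Iris is a Knave
Case 2: Carol is a Knave (liar)
  Statement is false → they are NOT different → Iris is a Knave
In both cases, Iris is a Knave.

Knave


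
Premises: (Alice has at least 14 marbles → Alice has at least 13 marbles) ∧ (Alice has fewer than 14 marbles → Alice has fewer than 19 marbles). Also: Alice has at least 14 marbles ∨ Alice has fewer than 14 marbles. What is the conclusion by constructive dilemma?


Constructive dilemma: (P → Q) ∧ (R → S), P ∨ R ⊢ Q ∨ S
Premise 1: Alice has at least 14 marbles → Alice has at least 13 marbles
Premise 2: Alice has fewer than 14 marbles → Alice has fewer than 19 marbles
Premise 3: Alice has at least 14 marbles ∨ Alice has fewer than 14 marbles
Case 1: Assuming Alice has at least 14 marbles, then by Premise 1, Alice has at least 13 marbles.
Case 2: Assuming Alice has fewer than 14 marbles, then by Premise 2, Alice has fewer than 19 marbles.
Since one of Alice has at least 14 marbles or Alice has fewer than 14 marbles must hold, we get Alice has at least 13 marbles or Alice has fewer than 19 marbles.

Alice has at least 13 marbles or Alice has fewer than 19 marbles.


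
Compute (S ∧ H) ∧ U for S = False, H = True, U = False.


S = False, H = True, U = False
Step 1: S ∧ H = False AND True = False
Step 2: False ∧ U = False AND False = False
AND is true only when ALL operands are true.

False


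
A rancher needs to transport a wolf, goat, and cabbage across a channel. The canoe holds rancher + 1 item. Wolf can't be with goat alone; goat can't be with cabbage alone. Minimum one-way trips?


1. rancher+goat → 2. rancher ← 3. rancher+wolf → 4. rancher+goat ← 5. rancher+cabbage → 6. rancher ← 7. rancher+goat →
Minimum trips = 7

7


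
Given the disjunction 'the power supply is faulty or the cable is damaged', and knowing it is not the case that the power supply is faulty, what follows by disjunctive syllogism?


Disjunctive syllogism: P ∨ Q, ¬P ⊢ Q
Disjunction: the power supply is faulty ∨ the cable is damaged
We know it is not the case that the power supply is faulty.
By disjunctive syllogism, the other disjunct must be true.

The cable is damaged


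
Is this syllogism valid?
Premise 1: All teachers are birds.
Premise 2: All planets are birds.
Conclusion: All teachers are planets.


Premise 1: All teachers are birds.
Premise 2: All planets are birds.
Conclusion: All teachers are planets.
Fallacy: undistributed middle. birds is predicate in both.
Counterexample: teachers and planets could be disjoint subsets of birds.

Invalid


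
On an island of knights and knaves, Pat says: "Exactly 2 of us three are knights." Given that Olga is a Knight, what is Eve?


Pat claims exactly 2 knights among Pat, Olga, Eve.
Given: Olga is a Knight.

Case 1: Pat is a Knight (tells truth)
  Then exactly 2 of the three are knights.
  Counting Pat, Olga: 2 knight(s) so far. Need 0 more → Eve = Knave.
Case 2: Pat is a Knave (lies)
  Then the count is NOT 2.
  If Eve = Knight, count = 2 = 2 → claim would be true, contradicts lie.
  If Eve = Knave, count = 1 ≠ 2 → lie confirmed ✓

Eve is a Knave.

Knave


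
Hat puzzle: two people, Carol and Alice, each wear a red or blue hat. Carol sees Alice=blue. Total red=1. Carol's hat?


Total red = 1, Alice = blue
Red accounted for: 0
Remaining for Carol: 1
Carol's hat is red.

red


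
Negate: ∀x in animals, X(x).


Original: ∀x X(x)
Rule: ¬∀→∃, ¬∃→∀, negate predicate.
Negation: ∃x ¬X(x)

∃x ¬X(x)


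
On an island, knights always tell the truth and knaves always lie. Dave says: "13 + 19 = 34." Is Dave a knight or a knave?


Statement: "13 + 19 = 34."
Actual: 13 + 19 = 32
Claimed: 34
Statement is FALSE → Dave lies → Knave

Knave


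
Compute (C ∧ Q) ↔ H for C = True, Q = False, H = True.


C = True, Q = False, H = True
Step 1: C ∧ Q = True AND False = False
Step 2: (False) ↔ H: true when both sides have same truth value.
Result: False ↔ True = False

False


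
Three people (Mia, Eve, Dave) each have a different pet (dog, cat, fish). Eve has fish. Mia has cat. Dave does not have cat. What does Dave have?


From clues:
  Eve → fish
  Mia → cat
By elimination, Dave gets the remaining.

dog


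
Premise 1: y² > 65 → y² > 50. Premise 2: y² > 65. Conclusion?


Modus ponens: P → Q, P ⊢ Q
P: y² > 65
Q: y² > 50
We have P → Q and P is true.
By modus ponens, Q must be true.

y² > 50


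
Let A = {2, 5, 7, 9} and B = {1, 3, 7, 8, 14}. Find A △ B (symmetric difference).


A = {2, 5, 7, 9}
B = {1, 3, 7, 8, 14}
Operation: symmetric difference
In A only: [2, 5, 9], in B only: [1, 3, 8, 14]

{1, 2, 3, 5, 8, 9, 14}


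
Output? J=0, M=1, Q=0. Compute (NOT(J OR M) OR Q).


J OR M = 1
NOT(1) = 0
0 OR 0 = 0

0


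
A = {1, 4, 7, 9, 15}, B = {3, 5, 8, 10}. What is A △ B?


A = {1, 4, 7, 9, 15}
B = {3, 5, 8, 10}
Operation: symmetric difference
In A only: [1, 4, 7, 9, 15], in B only: [3, 5, 8, 10]

{1, 3, 4, 5, 7, 8, 9, 10, 15}


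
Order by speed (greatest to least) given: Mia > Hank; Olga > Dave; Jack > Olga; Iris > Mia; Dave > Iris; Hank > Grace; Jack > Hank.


Constraints: Mia > Hank; Olga > Dave; Jack > Olga; Iris > Mia; Dave > Iris; Hank > Grace; Jack > Hank
Method: at each step, the next-highest is the one remaining person who never appears on the smaller side of a constraint between remaining people.
  Step 1: remaining {Mia, Iris, Hank, Dave, Grace, Jack, Olga}; on the smaller side: {Mia, Iris, Hank, Dave, Grace, Olga} → Jack is next (Jack > Olga; Jack > Hank).
  Step 2: remaining {Mia, Iris, Hank, Dave, Grace, Olga}; on the smaller side: {Mia, Iris, Hank, Dave, Grace} → Olga is next (Olga > Dave).
  Step 3: remaining {Mia, Iris, Hank, Dave, Grace}; on the smaller side: {Mia, Iris, Hank, Grace} → Dave is next (Dave > Iris).
  Step 4: remaining {Mia, Iris, Hank, Grace}; on the smaller side: {Mia, Hank, Grace} → Iris is next (Iris > Mia).
  Step 5: remaining {Mia, Hank, Grace}; on the smaller side: {Hank, Grace} → Mia is next (Mia > Hank).
  Step 6: remaining {Hank, Grace}; on the smaller side: {Grace} → Hank is next (Hank > Grace).
  Step 7: only Grace remains → lowest.
Final ranking (highest to lowest):

Jack > Olga > Dave > Iris > Mia > Hank > Grace


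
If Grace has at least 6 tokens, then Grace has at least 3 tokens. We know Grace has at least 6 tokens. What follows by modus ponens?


Modus ponens: P → Q, P ⊢ Q
P: Grace has at least 6 tokens
Q: Grace has at least 3 tokens
We have P → Q and P is true.
By modus ponens, Q must be true.

Grace has at least 3 tokens


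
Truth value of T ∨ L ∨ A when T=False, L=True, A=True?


T = False, L = True, A = True
Expression: T ∨ L ∨ A
Step 1: T ∨ L = False OR True = True
Step 2: (True) ∨ A = True OR True = True

True


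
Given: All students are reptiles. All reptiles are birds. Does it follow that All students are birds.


Premise 1: All students are reptiles.
Premise 2: All reptiles are birds.
Conclusion: All students are birds.
Barbara syllogism (AAA-1): All A are B, All B are C → All A are C.
Middle term (reptiles) distributed in premise 2.

Valid


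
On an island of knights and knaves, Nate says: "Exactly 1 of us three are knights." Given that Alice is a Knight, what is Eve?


Nate claims exactly 1 knights among Nate, Alice, Eve.
Given: Alice is a Knight.

Case 1: Nate is a Knight (tells truth)
  Then exactly 1 of the three are knights.
  Counting Nate, Alice: 2 knight(s) so far. Need -1 more → impossible.
Case 2: Nate is a Knave (lies)
  Then the count is NOT 1.
  If Eve = Knave, count = 1 = 1 → claim would be true, contradicts lie.
  If Eve = Knight, count = 2 ≠ 1 → lie confirmed ✓

Eve is a Knight.

Knight


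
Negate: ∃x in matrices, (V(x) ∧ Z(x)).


Original: ∃x (V(x) ∧ Z(x))
Rule: ¬∀→∃, ¬∃→∀, negate predicate.
Negation: ∀x (¬V(x) ∨ ¬Z(x))

∀x (¬V(x) ∨ ¬Z(x))


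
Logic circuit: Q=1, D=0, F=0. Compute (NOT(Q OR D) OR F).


Q OR D = 1
NOT(1) = 0
0 OR 0 = 0

0


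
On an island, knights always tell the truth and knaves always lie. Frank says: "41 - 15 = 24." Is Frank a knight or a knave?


Statement: "41 - 15 = 24."
Actual: 41 - 15 = 26
Claimed: 24
Statement is FALSE → Frank lies → Knave

Knave


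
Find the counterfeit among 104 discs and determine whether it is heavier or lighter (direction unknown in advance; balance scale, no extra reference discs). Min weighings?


Let n = 104. 208 possibilities (n discs × lighter/heavier); each weighing has 3 outcomes.
Bound for k weighings: say the first weighing puts j discs on each pan. If it tips, the 2j weighed discs remain suspects (each with a known direction) and k-1 weighings give 3^(k-1) outcomes; 3^(k-1) is odd, so 2j ≤ 3^(k-1) - 1. If it balances, the n - 2j unweighed discs remain with direction unknown: 2(n - 2j) ≤ 3^(k-1) - 1 by the same parity argument. Adding, n ≤ (3^(k-1) - 1) + (3^(k-1) - 1)/2 = (3^k - 3)/2, and the classical three-group strategy achieves this (3 discs in 2 weighings, 12 in 3, 39 in 4, 120 in 5).
So we need the smallest k with (3^k - 3)/2 ≥ 104.
k = 4: (3^4 - 3)/2 = 39 < 104 ✗
k = 5: (3^5 - 3)/2 = 120 ≥ 104 ✓

5


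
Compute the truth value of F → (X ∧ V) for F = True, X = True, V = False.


F = True, X = True, V = False
Step 1: X ∧ V = True AND False = False
Step 2: F → (False): false only when F=True and consequent=False.
Result: False

False


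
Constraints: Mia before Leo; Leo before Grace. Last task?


Constraints: Mia before Leo; Leo before Grace
The last task can have nothing scheduled after it, so it must never appear on the left of a 'before'.
Tasks appearing before some other task: Mia, Leo.
The only task not in that list is Grace → it is last.

Grace


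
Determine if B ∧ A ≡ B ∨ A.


Expression 1: B ∧ A
Expression 2: B ∨ A
Truth table (B A | Expr1 Expr2):
  T T |   T     T
  T F |   F     T   ← differ
  F T |   F     T   ← differ
  F F |   F     F
Counterexample: B=T, A=F gives Expr1 = F but Expr2 = T, so the expressions are NOT logically equivalent.

No


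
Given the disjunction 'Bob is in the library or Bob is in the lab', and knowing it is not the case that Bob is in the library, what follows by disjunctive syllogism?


Disjunctive syllogism: P ∨ Q, ¬P ⊢ Q
Disjunction: Bob is in the library ∨ Bob is in the lab
We know it is not the case that Bob is in the library.
By disjunctive syllogism, the other disjunct must be true.

Bob is in the lab


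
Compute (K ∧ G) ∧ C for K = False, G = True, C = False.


K = False, G = True, C = False
Step 1: K ∧ G = False AND True = False
Step 2: False ∧ C = False AND False = False
AND is true only when ALL operands are true.

False


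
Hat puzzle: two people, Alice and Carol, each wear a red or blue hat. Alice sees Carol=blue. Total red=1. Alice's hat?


Total red = 1, Carol = blue
Red accounted for: 0
Remaining for Alice: 1
Alice's hat is red.

red


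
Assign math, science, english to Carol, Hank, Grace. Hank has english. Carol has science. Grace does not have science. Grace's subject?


From clues:
  Carol → science
  Hank → english
By elimination, Grace gets the remaining.

math


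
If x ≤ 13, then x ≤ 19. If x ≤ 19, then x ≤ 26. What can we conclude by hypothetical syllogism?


Hypothetical syllogism: P → Q, Q → R ⊢ P → R
Premise 1: x ≤ 13 → x ≤ 19
Premise 2: x ≤ 19 → x ≤ 26
Chain the implications: the middle term (x ≤ 19) links the two.
Conclusion: If x ≤ 13, then x ≤ 26.

If x ≤ 13, then x ≤ 26.


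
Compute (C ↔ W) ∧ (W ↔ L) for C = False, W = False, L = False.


C = False, W = False, L = False
Step 1: C ↔ W is true when C and W have the same value. Result: True
Step 2: W ↔ L is true when W and L have the same value. Result: True
Step 3: True ∧ True = True

True


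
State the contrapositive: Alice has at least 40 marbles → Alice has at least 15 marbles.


Original: If Alice has at least 40 marbles, then Alice has at least 15 marbles
Contrapositive: If ¬Q, then ¬P
Negate Q: not (Alice has at least 15 marbles)
Negate P: not (Alice has at least 40 marbles)

If not (Alice has at least 15 marbles), then not (Alice has at least 40 marbles).
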